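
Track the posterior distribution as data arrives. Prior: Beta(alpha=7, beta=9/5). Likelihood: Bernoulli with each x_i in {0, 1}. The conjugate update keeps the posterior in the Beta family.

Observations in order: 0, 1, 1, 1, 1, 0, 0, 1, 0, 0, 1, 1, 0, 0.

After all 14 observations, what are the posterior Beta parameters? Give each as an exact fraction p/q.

obs 1: x=0 → posterior Beta(7, 14/5)
obs 2: x=1 → posterior Beta(8, 14/5)
obs 3: x=1 → posterior Beta(9, 14/5)
obs 4: x=1 → posterior Beta(10, 14/5)
obs 5: x=1 → posterior Beta(11, 14/5)
obs 6: x=0 → posterior Beta(11, 19/5)
obs 7: x=0 → posterior Beta(11, 24/5)
obs 8: x=1 → posterior Beta(12, 24/5)
obs 9: x=0 → posterior Beta(12, 29/5)
obs 10: x=0 → posterior Beta(12, 34/5)
obs 11: x=1 → posterior Beta(13, 34/5)
obs 12: x=1 → posterior Beta(14, 34/5)
obs 13: x=0 → posterior Beta(14, 39/5)
obs 14: x=0 → posterior Beta(14, 44/5)

alpha=14, beta=44/5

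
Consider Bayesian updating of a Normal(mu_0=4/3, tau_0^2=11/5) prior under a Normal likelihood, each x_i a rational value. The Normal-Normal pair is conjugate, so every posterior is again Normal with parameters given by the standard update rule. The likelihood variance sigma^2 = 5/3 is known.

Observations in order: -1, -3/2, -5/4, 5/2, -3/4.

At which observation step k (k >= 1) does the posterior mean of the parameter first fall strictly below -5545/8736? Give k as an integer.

k = 3

obs 1: x=-1 → posterior Normal(1/174, 55/58)
obs 2: x=-3/2 → posterior Normal(-295/546, 55/91)
obs 3: x=-5/4 → posterior Normal(-35/48, 55/124)
obs 4: x=5/2 → posterior Normal(-95/1884, 55/157)
obs 5: x=-3/4 → posterior Normal(-49/285, 11/38)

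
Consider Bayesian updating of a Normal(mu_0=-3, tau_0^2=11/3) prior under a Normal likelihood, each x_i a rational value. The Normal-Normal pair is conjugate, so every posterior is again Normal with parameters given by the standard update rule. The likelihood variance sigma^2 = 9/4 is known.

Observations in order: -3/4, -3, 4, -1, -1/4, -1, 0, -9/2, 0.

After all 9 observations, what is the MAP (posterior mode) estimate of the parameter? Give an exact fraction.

-367/423

obs 1: x=-3/4 → posterior Normal(-114/71, 99/71)
obs 2: x=-3 → posterior Normal(-246/115, 99/115)
obs 3: x=4 → posterior Normal(-70/159, 33/53)
obs 4: x=-1 → posterior Normal(-114/203, 99/203)
obs 5: x=-1/4 → posterior Normal(-125/247, 99/247)
obs 6: x=-1 → posterior Normal(-169/291, 33/97)
obs 7: x=0 → posterior Normal(-169/335, 99/335)
obs 8: x=-9/2 → posterior Normal(-367/379, 99/379)
obs 9: x=0 → posterior Normal(-367/423, 11/47)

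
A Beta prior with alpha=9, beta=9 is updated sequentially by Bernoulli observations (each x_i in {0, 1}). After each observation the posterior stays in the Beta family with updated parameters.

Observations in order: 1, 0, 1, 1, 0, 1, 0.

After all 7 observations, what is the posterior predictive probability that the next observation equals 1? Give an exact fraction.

13/25

obs 1: x=1 → posterior Beta(10, 9)
obs 2: x=0 → posterior Beta(10, 10)
obs 3: x=1 → posterior Beta(11, 10)
obs 4: x=1 → posterior Beta(12, 10)
obs 5: x=0 → posterior Beta(12, 11)
obs 6: x=1 → posterior Beta(13, 11)
obs 7: x=0 → posterior Beta(13, 12)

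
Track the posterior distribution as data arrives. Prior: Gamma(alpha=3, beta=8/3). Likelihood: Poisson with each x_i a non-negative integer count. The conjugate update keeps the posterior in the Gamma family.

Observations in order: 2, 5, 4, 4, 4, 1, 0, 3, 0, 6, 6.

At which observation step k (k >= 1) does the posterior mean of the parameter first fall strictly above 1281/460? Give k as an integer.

obs 1: x=2 → posterior Gamma(5, 11/3)
obs 2: x=5 → posterior Gamma(10, 14/3)
obs 3: x=4 → posterior Gamma(14, 17/3)
obs 4: x=4 → posterior Gamma(18, 20/3)
obs 5: x=4 → posterior Gamma(22, 23/3)
obs 6: x=1 → posterior Gamma(23, 26/3)
obs 7: x=0 → posterior Gamma(23, 29/3)
obs 8: x=3 → posterior Gamma(26, 32/3)
obs 9: x=0 → posterior Gamma(26, 35/3)
obs 10: x=6 → posterior Gamma(32, 38/3)
obs 11: x=6 → posterior Gamma(38, 41/3)

k = 5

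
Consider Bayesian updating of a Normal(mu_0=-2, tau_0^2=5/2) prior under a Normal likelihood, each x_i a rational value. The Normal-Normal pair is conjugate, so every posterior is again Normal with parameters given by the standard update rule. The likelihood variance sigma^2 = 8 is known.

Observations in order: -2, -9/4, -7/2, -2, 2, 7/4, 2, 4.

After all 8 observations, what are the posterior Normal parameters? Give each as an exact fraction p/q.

mu_0=-4/7, tau_0^2=5/7

obs 1: x=-2 → posterior Normal(-2, 40/21)
obs 2: x=-9/4 → posterior Normal(-213/104, 20/13)
obs 3: x=-7/2 → posterior Normal(-283/124, 40/31)
obs 4: x=-2 → posterior Normal(-323/144, 10/9)
obs 5: x=2 → posterior Normal(-283/164, 40/41)
obs 6: x=7/4 → posterior Normal(-31/23, 20/23)
obs 7: x=2 → posterior Normal(-52/51, 40/51)
obs 8: x=4 → posterior Normal(-4/7, 5/7)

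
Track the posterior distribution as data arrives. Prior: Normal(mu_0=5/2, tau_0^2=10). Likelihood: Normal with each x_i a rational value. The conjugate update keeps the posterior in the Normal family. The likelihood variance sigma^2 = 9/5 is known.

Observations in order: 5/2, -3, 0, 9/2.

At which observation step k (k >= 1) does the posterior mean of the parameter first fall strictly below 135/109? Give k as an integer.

k = 2

obs 1: x=5/2 → posterior Normal(5/2, 90/59)
obs 2: x=-3 → posterior Normal(-5/218, 90/109)
obs 3: x=0 → posterior Normal(-5/318, 30/53)
obs 4: x=9/2 → posterior Normal(445/418, 90/209)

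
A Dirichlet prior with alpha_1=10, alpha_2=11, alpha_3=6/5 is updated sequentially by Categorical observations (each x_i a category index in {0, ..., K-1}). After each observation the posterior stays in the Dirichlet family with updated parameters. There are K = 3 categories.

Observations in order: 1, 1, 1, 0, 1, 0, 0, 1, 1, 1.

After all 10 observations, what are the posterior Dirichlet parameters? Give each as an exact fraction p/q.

obs 1: x=1 → posterior Dirichlet(10, 12, 6/5)
obs 2: x=1 → posterior Dirichlet(10, 13, 6/5)
obs 3: x=1 → posterior Dirichlet(10, 14, 6/5)
obs 4: x=0 → posterior Dirichlet(11, 14, 6/5)
obs 5: x=1 → posterior Dirichlet(11, 15, 6/5)
obs 6: x=0 → posterior Dirichlet(12, 15, 6/5)
obs 7: x=0 → posterior Dirichlet(13, 15, 6/5)
obs 8: x=1 → posterior Dirichlet(13, 16, 6/5)
obs 9: x=1 → posterior Dirichlet(13, 17, 6/5)
obs 10: x=1 → posterior Dirichlet(13, 18, 6/5)

alpha_1=13, alpha_2=18, alpha_3=6/5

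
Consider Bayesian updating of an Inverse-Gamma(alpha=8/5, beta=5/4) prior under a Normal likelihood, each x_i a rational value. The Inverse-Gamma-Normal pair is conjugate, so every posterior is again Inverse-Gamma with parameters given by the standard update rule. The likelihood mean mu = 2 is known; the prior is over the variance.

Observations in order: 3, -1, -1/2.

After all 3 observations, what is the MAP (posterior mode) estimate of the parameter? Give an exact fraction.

375/164

obs 1: x=3 → posterior Inverse-Gamma(21/10, 7/4)
obs 2: x=-1 → posterior Inverse-Gamma(13/5, 25/4)
obs 3: x=-1/2 → posterior Inverse-Gamma(31/10, 75/8)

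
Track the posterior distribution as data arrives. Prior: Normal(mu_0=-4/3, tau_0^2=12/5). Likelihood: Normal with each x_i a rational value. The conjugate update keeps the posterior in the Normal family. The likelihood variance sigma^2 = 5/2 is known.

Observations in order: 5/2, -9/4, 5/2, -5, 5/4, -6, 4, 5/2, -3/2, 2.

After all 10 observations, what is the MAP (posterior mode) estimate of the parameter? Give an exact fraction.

-20/159

obs 1: x=5/2 → posterior Normal(80/147, 60/49)
obs 2: x=-9/4 → posterior Normal(-82/219, 60/73)
obs 3: x=5/2 → posterior Normal(98/291, 60/97)
obs 4: x=-5 → posterior Normal(-262/363, 60/121)
obs 5: x=5/4 → posterior Normal(-172/435, 12/29)
obs 6: x=-6 → posterior Normal(-604/507, 60/169)
obs 7: x=4 → posterior Normal(-316/579, 60/193)
obs 8: x=5/2 → posterior Normal(-136/651, 60/217)
obs 9: x=-3/2 → posterior Normal(-244/723, 60/241)
obs 10: x=2 → posterior Normal(-20/159, 12/53)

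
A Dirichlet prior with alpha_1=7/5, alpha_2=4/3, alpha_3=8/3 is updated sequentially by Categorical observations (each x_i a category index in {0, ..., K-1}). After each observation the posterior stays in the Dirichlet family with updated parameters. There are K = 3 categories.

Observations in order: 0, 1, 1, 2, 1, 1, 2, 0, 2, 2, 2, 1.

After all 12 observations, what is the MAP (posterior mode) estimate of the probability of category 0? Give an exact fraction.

obs 1: x=0 → posterior Dirichlet(12/5, 4/3, 8/3)
obs 2: x=1 → posterior Dirichlet(12/5, 7/3, 8/3)
obs 3: x=1 → posterior Dirichlet(12/5, 10/3, 8/3)
obs 4: x=2 → posterior Dirichlet(12/5, 10/3, 11/3)
obs 5: x=1 → posterior Dirichlet(12/5, 13/3, 11/3)
obs 6: x=1 → posterior Dirichlet(12/5, 16/3, 11/3)
obs 7: x=2 → posterior Dirichlet(12/5, 16/3, 14/3)
obs 8: x=0 → posterior Dirichlet(17/5, 16/3, 14/3)
obs 9: x=2 → posterior Dirichlet(17/5, 16/3, 17/3)
obs 10: x=2 → posterior Dirichlet(17/5, 16/3, 20/3)
obs 11: x=2 → posterior Dirichlet(17/5, 16/3, 23/3)
obs 12: x=1 → posterior Dirichlet(17/5, 19/3, 23/3)

1/6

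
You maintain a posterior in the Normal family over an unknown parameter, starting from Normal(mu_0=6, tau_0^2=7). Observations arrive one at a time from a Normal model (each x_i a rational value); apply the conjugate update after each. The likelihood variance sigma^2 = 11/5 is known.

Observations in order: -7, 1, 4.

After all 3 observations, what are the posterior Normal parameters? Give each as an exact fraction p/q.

mu_0=-1/29, tau_0^2=77/116

obs 1: x=-7 → posterior Normal(-179/46, 77/46)
obs 2: x=1 → posterior Normal(-16/9, 77/81)
obs 3: x=4 → posterior Normal(-1/29, 77/116)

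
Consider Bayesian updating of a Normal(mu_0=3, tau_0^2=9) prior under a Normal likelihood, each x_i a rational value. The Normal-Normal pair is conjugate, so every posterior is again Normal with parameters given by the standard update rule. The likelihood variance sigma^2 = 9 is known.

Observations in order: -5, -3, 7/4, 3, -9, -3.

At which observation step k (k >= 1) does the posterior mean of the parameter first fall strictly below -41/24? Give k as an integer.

obs 1: x=-5 → posterior Normal(-1, 9/2)
obs 2: x=-3 → posterior Normal(-5/3, 3)
obs 3: x=7/4 → posterior Normal(-13/16, 9/4)
obs 4: x=3 → posterior Normal(-1/20, 9/5)
obs 5: x=-9 → posterior Normal(-37/24, 3/2)
obs 6: x=-3 → posterior Normal(-7/4, 9/7)

k = 6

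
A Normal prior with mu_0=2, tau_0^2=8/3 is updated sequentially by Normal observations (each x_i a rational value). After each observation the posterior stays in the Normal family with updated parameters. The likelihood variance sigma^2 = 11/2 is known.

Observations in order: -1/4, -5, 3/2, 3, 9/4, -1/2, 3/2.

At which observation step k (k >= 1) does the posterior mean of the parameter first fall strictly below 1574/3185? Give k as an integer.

k = 2

obs 1: x=-1/4 → posterior Normal(62/49, 88/49)
obs 2: x=-5 → posterior Normal(-18/65, 88/65)
obs 3: x=3/2 → posterior Normal(2/27, 88/81)
obs 4: x=3 → posterior Normal(54/97, 88/97)
obs 5: x=9/4 → posterior Normal(90/113, 88/113)
obs 6: x=-1/2 → posterior Normal(82/129, 88/129)
obs 7: x=3/2 → posterior Normal(106/145, 88/145)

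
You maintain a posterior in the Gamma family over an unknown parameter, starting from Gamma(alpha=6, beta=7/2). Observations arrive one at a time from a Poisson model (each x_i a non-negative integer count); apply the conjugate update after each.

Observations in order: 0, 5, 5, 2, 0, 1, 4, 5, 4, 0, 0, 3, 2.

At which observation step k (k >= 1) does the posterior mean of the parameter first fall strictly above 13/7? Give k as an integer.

k = 2

obs 1: x=0 → posterior Gamma(6, 9/2)
obs 2: x=5 → posterior Gamma(11, 11/2)
obs 3: x=5 → posterior Gamma(16, 13/2)
obs 4: x=2 → posterior Gamma(18, 15/2)
obs 5: x=0 → posterior Gamma(18, 17/2)
obs 6: x=1 → posterior Gamma(19, 19/2)
obs 7: x=4 → posterior Gamma(23, 21/2)
obs 8: x=5 → posterior Gamma(28, 23/2)
obs 9: x=4 → posterior Gamma(32, 25/2)
obs 10: x=0 → posterior Gamma(32, 27/2)
obs 11: x=0 → posterior Gamma(32, 29/2)
obs 12: x=3 → posterior Gamma(35, 31/2)
obs 13: x=2 → posterior Gamma(37, 33/2)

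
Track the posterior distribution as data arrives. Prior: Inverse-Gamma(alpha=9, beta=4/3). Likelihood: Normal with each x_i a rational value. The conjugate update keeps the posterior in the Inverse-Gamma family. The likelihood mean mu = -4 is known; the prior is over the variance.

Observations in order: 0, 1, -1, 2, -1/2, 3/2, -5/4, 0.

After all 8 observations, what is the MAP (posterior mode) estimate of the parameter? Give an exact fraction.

obs 1: x=0 → posterior Inverse-Gamma(19/2, 28/3)
obs 2: x=1 → posterior Inverse-Gamma(10, 131/6)
obs 3: x=-1 → posterior Inverse-Gamma(21/2, 79/3)
obs 4: x=2 → posterior Inverse-Gamma(11, 133/3)
obs 5: x=-1/2 → posterior Inverse-Gamma(23/2, 1211/24)
obs 6: x=3/2 → posterior Inverse-Gamma(12, 787/12)
obs 7: x=-5/4 → posterior Inverse-Gamma(25/2, 6659/96)
obs 8: x=0 → posterior Inverse-Gamma(13, 7427/96)

1061/192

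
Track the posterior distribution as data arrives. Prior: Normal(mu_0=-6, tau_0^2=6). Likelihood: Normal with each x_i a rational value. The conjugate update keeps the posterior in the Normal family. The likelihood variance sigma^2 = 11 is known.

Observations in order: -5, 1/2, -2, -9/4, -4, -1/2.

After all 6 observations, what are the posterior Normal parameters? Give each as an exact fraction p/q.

mu_0=-291/94, tau_0^2=66/47

obs 1: x=-5 → posterior Normal(-96/17, 66/17)
obs 2: x=1/2 → posterior Normal(-93/23, 66/23)
obs 3: x=-2 → posterior Normal(-105/29, 66/29)
obs 4: x=-9/4 → posterior Normal(-237/70, 66/35)
obs 5: x=-4 → posterior Normal(-285/82, 66/41)
obs 6: x=-1/2 → posterior Normal(-291/94, 66/47)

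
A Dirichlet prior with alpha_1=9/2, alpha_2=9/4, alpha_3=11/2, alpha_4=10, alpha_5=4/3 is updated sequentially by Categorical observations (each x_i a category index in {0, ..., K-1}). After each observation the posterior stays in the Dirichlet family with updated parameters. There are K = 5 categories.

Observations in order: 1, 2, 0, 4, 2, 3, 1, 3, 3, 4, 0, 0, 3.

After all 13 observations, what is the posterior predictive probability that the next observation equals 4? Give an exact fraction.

40/439

obs 1: x=1 → posterior Dirichlet(9/2, 13/4, 11/2, 10, 4/3)
obs 2: x=2 → posterior Dirichlet(9/2, 13/4, 13/2, 10, 4/3)
obs 3: x=0 → posterior Dirichlet(11/2, 13/4, 13/2, 10, 4/3)
obs 4: x=4 → posterior Dirichlet(11/2, 13/4, 13/2, 10, 7/3)
obs 5: x=2 → posterior Dirichlet(11/2, 13/4, 15/2, 10, 7/3)
obs 6: x=3 → posterior Dirichlet(11/2, 13/4, 15/2, 11, 7/3)
obs 7: x=1 → posterior Dirichlet(11/2, 17/4, 15/2, 11, 7/3)
obs 8: x=3 → posterior Dirichlet(11/2, 17/4, 15/2, 12, 7/3)
obs 9: x=3 → posterior Dirichlet(11/2, 17/4, 15/2, 13, 7/3)
obs 10: x=4 → posterior Dirichlet(11/2, 17/4, 15/2, 13, 10/3)
obs 11: x=0 → posterior Dirichlet(13/2, 17/4, 15/2, 13, 10/3)
obs 12: x=0 → posterior Dirichlet(15/2, 17/4, 15/2, 13, 10/3)
obs 13: x=3 → posterior Dirichlet(15/2, 17/4, 15/2, 14, 10/3)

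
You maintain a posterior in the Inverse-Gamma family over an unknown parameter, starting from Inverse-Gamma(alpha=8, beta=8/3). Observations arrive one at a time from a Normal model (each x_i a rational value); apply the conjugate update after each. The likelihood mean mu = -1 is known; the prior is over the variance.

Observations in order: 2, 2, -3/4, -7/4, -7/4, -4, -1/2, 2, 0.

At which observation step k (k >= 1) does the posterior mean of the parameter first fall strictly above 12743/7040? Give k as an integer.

k = 8

obs 1: x=2 → posterior Inverse-Gamma(17/2, 43/6)
obs 2: x=2 → posterior Inverse-Gamma(9, 35/3)
obs 3: x=-3/4 → posterior Inverse-Gamma(19/2, 1123/96)
obs 4: x=-7/4 → posterior Inverse-Gamma(10, 575/48)
obs 5: x=-7/4 → posterior Inverse-Gamma(21/2, 1177/96)
obs 6: x=-4 → posterior Inverse-Gamma(11, 1609/96)
obs 7: x=-1/2 → posterior Inverse-Gamma(23/2, 1621/96)
obs 8: x=2 → posterior Inverse-Gamma(12, 2053/96)
obs 9: x=0 → posterior Inverse-Gamma(25/2, 2101/96)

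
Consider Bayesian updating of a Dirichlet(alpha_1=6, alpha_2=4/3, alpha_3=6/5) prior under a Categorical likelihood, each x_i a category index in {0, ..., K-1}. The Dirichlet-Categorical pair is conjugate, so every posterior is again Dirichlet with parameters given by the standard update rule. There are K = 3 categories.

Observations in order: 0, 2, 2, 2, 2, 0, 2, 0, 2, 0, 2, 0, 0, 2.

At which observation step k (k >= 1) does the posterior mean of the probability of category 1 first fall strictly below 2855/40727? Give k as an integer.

obs 1: x=0 → posterior Dirichlet(7, 4/3, 6/5)
obs 2: x=2 → posterior Dirichlet(7, 4/3, 11/5)
obs 3: x=2 → posterior Dirichlet(7, 4/3, 16/5)
obs 4: x=2 → posterior Dirichlet(7, 4/3, 21/5)
obs 5: x=2 → posterior Dirichlet(7, 4/3, 26/5)
obs 6: x=0 → posterior Dirichlet(8, 4/3, 26/5)
obs 7: x=2 → posterior Dirichlet(8, 4/3, 31/5)
obs 8: x=0 → posterior Dirichlet(9, 4/3, 31/5)
obs 9: x=2 → posterior Dirichlet(9, 4/3, 36/5)
obs 10: x=0 → posterior Dirichlet(10, 4/3, 36/5)
obs 11: x=2 → posterior Dirichlet(10, 4/3, 41/5)
obs 12: x=0 → posterior Dirichlet(11, 4/3, 41/5)
obs 13: x=0 → posterior Dirichlet(12, 4/3, 41/5)
obs 14: x=2 → posterior Dirichlet(12, 4/3, 46/5)

k = 11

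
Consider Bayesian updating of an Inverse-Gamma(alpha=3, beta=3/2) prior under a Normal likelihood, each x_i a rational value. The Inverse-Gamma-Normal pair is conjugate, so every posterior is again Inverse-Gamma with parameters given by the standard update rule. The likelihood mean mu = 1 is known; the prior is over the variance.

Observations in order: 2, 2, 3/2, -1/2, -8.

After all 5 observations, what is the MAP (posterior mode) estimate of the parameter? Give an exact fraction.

177/26

obs 1: x=2 → posterior Inverse-Gamma(7/2, 2)
obs 2: x=2 → posterior Inverse-Gamma(4, 5/2)
obs 3: x=3/2 → posterior Inverse-Gamma(9/2, 21/8)
obs 4: x=-1/2 → posterior Inverse-Gamma(5, 15/4)
obs 5: x=-8 → posterior Inverse-Gamma(11/2, 177/4)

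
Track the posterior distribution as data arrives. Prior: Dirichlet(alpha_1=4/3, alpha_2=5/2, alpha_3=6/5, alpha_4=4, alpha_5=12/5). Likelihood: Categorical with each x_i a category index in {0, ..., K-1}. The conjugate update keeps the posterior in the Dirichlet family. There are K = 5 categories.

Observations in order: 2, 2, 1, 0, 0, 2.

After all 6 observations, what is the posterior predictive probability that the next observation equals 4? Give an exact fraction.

obs 1: x=2 → posterior Dirichlet(4/3, 5/2, 11/5, 4, 12/5)
obs 2: x=2 → posterior Dirichlet(4/3, 5/2, 16/5, 4, 12/5)
obs 3: x=1 → posterior Dirichlet(4/3, 7/2, 16/5, 4, 12/5)
obs 4: x=0 → posterior Dirichlet(7/3, 7/2, 16/5, 4, 12/5)
obs 5: x=0 → posterior Dirichlet(10/3, 7/2, 16/5, 4, 12/5)
obs 6: x=2 → posterior Dirichlet(10/3, 7/2, 21/5, 4, 12/5)

72/523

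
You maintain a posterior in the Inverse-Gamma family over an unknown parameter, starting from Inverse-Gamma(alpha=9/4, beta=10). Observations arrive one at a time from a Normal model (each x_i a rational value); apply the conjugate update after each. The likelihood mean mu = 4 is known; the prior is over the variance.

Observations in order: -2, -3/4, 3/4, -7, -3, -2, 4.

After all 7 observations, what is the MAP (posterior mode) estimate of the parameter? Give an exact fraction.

787/36

obs 1: x=-2 → posterior Inverse-Gamma(11/4, 28)
obs 2: x=-3/4 → posterior Inverse-Gamma(13/4, 1257/32)
obs 3: x=3/4 → posterior Inverse-Gamma(15/4, 713/16)
obs 4: x=-7 → posterior Inverse-Gamma(17/4, 1681/16)
obs 5: x=-3 → posterior Inverse-Gamma(19/4, 2073/16)
obs 6: x=-2 → posterior Inverse-Gamma(21/4, 2361/16)
obs 7: x=4 → posterior Inverse-Gamma(23/4, 2361/16)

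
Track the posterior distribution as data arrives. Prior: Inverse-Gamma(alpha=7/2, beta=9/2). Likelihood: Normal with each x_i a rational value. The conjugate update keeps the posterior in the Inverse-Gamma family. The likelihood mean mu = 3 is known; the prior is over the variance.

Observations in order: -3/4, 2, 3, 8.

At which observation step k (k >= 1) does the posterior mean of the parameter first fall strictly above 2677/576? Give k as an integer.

obs 1: x=-3/4 → posterior Inverse-Gamma(4, 369/32)
obs 2: x=2 → posterior Inverse-Gamma(9/2, 385/32)
obs 3: x=3 → posterior Inverse-Gamma(5, 385/32)
obs 4: x=8 → posterior Inverse-Gamma(11/2, 785/32)

k = 4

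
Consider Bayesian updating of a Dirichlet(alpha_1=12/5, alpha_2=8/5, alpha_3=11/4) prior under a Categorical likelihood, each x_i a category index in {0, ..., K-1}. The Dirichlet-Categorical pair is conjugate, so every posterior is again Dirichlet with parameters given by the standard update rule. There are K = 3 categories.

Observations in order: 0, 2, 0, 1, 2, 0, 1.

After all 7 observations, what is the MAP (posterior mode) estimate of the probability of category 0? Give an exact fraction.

88/215

obs 1: x=0 → posterior Dirichlet(17/5, 8/5, 11/4)
obs 2: x=2 → posterior Dirichlet(17/5, 8/5, 15/4)
obs 3: x=0 → posterior Dirichlet(22/5, 8/5, 15/4)
obs 4: x=1 → posterior Dirichlet(22/5, 13/5, 15/4)
obs 5: x=2 → posterior Dirichlet(22/5, 13/5, 19/4)
obs 6: x=0 → posterior Dirichlet(27/5, 13/5, 19/4)
obs 7: x=1 → posterior Dirichlet(27/5, 18/5, 19/4)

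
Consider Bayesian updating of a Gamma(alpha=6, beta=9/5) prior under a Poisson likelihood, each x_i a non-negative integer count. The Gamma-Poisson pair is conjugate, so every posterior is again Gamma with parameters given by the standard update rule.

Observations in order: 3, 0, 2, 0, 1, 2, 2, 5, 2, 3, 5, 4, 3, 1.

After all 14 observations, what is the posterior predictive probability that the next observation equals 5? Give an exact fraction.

obs 1: x=3 → posterior Gamma(9, 14/5)
obs 2: x=0 → posterior Gamma(9, 19/5)
obs 3: x=2 → posterior Gamma(11, 24/5)
obs 4: x=0 → posterior Gamma(11, 29/5)
obs 5: x=1 → posterior Gamma(12, 34/5)
obs 6: x=2 → posterior Gamma(14, 39/5)
obs 7: x=2 → posterior Gamma(16, 44/5)
obs 8: x=5 → posterior Gamma(21, 49/5)
obs 9: x=2 → posterior Gamma(23, 54/5)
obs 10: x=3 → posterior Gamma(26, 59/5)
obs 11: x=5 → posterior Gamma(31, 64/5)
obs 12: x=4 → posterior Gamma(35, 69/5)
obs 13: x=3 → posterior Gamma(38, 74/5)
obs 14: x=1 → posterior Gamma(39, 79/5)

7286219436784057051304749236452120730517541214418147002895883488417117237408628125/110927518141417170819136704971348377331339274996334386643755270426457813610510942208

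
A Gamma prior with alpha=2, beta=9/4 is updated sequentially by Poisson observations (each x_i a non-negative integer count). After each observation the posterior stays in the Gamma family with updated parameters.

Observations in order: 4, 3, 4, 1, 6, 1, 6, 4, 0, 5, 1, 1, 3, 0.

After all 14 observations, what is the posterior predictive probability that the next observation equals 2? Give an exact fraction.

obs 1: x=4 → posterior Gamma(6, 13/4)
obs 2: x=3 → posterior Gamma(9, 17/4)
obs 3: x=4 → posterior Gamma(13, 21/4)
obs 4: x=1 → posterior Gamma(14, 25/4)
obs 5: x=6 → posterior Gamma(20, 29/4)
obs 6: x=1 → posterior Gamma(21, 33/4)
obs 7: x=6 → posterior Gamma(27, 37/4)
obs 8: x=4 → posterior Gamma(31, 41/4)
obs 9: x=0 → posterior Gamma(31, 45/4)
obs 10: x=5 → posterior Gamma(36, 49/4)
obs 11: x=1 → posterior Gamma(37, 53/4)
obs 12: x=1 → posterior Gamma(38, 57/4)
obs 13: x=3 → posterior Gamma(41, 61/4)
obs 14: x=0 → posterior Gamma(41, 65/4)

980504298061268363937076933856471531956666854480135953053832054138183593750000/3920935038069989281408804828388156982278820075976491986466164730995408562347103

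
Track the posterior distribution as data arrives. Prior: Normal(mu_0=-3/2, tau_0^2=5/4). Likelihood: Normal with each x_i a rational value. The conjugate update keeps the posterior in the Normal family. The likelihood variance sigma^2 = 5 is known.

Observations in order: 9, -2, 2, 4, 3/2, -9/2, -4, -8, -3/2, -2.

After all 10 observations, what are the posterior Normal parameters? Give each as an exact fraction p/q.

obs 1: x=9 → posterior Normal(3/5, 1)
obs 2: x=-2 → posterior Normal(1/6, 5/6)
obs 3: x=2 → posterior Normal(3/7, 5/7)
obs 4: x=4 → posterior Normal(7/8, 5/8)
obs 5: x=3/2 → posterior Normal(17/18, 5/9)
obs 6: x=-9/2 → posterior Normal(2/5, 1/2)
obs 7: x=-4 → posterior Normal(0, 5/11)
obs 8: x=-8 → posterior Normal(-2/3, 5/12)
obs 9: x=-3/2 → posterior Normal(-19/26, 5/13)
obs 10: x=-2 → posterior Normal(-23/28, 5/14)

mu_0=-23/28, tau_0^2=5/14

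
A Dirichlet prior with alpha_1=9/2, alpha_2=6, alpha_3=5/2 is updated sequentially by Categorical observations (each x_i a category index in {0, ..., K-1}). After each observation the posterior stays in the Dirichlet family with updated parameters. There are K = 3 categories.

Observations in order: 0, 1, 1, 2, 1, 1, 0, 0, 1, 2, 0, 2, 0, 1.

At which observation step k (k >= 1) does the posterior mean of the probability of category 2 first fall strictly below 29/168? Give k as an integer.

obs 1: x=0 → posterior Dirichlet(11/2, 6, 5/2)
obs 2: x=1 → posterior Dirichlet(11/2, 7, 5/2)
obs 3: x=1 → posterior Dirichlet(11/2, 8, 5/2)
obs 4: x=2 → posterior Dirichlet(11/2, 8, 7/2)
obs 5: x=1 → posterior Dirichlet(11/2, 9, 7/2)
obs 6: x=1 → posterior Dirichlet(11/2, 10, 7/2)
obs 7: x=0 → posterior Dirichlet(13/2, 10, 7/2)
obs 8: x=0 → posterior Dirichlet(15/2, 10, 7/2)
obs 9: x=1 → posterior Dirichlet(15/2, 11, 7/2)
obs 10: x=2 → posterior Dirichlet(15/2, 11, 9/2)
obs 11: x=0 → posterior Dirichlet(17/2, 11, 9/2)
obs 12: x=2 → posterior Dirichlet(17/2, 11, 11/2)
obs 13: x=0 → posterior Dirichlet(19/2, 11, 11/2)
obs 14: x=1 → posterior Dirichlet(19/2, 12, 11/2)

k = 2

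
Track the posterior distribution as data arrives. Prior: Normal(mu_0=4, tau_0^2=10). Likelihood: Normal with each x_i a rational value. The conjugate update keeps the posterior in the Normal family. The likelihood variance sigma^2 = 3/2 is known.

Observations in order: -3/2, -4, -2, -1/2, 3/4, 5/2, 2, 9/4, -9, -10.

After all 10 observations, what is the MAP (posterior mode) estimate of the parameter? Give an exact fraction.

obs 1: x=-3/2 → posterior Normal(-18/23, 30/23)
obs 2: x=-4 → posterior Normal(-98/43, 30/43)
obs 3: x=-2 → posterior Normal(-46/21, 10/21)
obs 4: x=-1/2 → posterior Normal(-148/83, 30/83)
obs 5: x=3/4 → posterior Normal(-133/103, 30/103)
obs 6: x=5/2 → posterior Normal(-83/123, 10/41)
obs 7: x=2 → posterior Normal(-43/143, 30/143)
obs 8: x=9/4 → posterior Normal(2/163, 30/163)
obs 9: x=-9 → posterior Normal(-178/183, 10/61)
obs 10: x=-10 → posterior Normal(-54/29, 30/203)

-54/29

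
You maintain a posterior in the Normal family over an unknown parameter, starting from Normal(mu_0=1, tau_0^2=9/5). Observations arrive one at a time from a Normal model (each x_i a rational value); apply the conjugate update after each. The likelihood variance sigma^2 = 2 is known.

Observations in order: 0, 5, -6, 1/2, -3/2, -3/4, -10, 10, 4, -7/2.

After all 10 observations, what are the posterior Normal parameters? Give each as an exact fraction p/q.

mu_0=-41/400, tau_0^2=9/50

obs 1: x=0 → posterior Normal(10/19, 18/19)
obs 2: x=5 → posterior Normal(55/28, 9/14)
obs 3: x=-6 → posterior Normal(1/37, 18/37)
obs 4: x=1/2 → posterior Normal(11/92, 9/23)
obs 5: x=-3/2 → posterior Normal(-8/55, 18/55)
obs 6: x=-3/4 → posterior Normal(-59/256, 9/32)
obs 7: x=-10 → posterior Normal(-419/292, 18/73)
obs 8: x=10 → posterior Normal(-59/328, 9/41)
obs 9: x=4 → posterior Normal(85/364, 18/91)
obs 10: x=-7/2 → posterior Normal(-41/400, 9/50)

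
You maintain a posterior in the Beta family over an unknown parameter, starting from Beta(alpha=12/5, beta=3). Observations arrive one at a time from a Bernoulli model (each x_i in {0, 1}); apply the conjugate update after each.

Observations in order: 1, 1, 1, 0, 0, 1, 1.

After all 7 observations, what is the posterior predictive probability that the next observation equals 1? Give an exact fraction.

obs 1: x=1 → posterior Beta(17/5, 3)
obs 2: x=1 → posterior Beta(22/5, 3)
obs 3: x=1 → posterior Beta(27/5, 3)
obs 4: x=0 → posterior Beta(27/5, 4)
obs 5: x=0 → posterior Beta(27/5, 5)
obs 6: x=1 → posterior Beta(32/5, 5)
obs 7: x=1 → posterior Beta(37/5, 5)

37/62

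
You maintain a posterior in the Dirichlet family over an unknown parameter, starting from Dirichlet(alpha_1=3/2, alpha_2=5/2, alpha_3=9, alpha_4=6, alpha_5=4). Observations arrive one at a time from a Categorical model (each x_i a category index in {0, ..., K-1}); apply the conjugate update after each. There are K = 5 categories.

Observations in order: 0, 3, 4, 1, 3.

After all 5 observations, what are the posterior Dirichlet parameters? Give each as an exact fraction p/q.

alpha_1=5/2, alpha_2=7/2, alpha_3=9, alpha_4=8, alpha_5=5

obs 1: x=0 → posterior Dirichlet(5/2, 5/2, 9, 6, 4)
obs 2: x=3 → posterior Dirichlet(5/2, 5/2, 9, 7, 4)
obs 3: x=4 → posterior Dirichlet(5/2, 5/2, 9, 7, 5)
obs 4: x=1 → posterior Dirichlet(5/2, 7/2, 9, 7, 5)
obs 5: x=3 → posterior Dirichlet(5/2, 7/2, 9, 8, 5)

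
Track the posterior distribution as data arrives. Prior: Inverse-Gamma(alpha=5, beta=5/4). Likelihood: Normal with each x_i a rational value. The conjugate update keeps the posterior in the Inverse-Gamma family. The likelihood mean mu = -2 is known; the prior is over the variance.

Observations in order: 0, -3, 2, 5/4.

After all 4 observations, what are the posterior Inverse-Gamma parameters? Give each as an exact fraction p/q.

obs 1: x=0 → posterior Inverse-Gamma(11/2, 13/4)
obs 2: x=-3 → posterior Inverse-Gamma(6, 15/4)
obs 3: x=2 → posterior Inverse-Gamma(13/2, 47/4)
obs 4: x=5/4 → posterior Inverse-Gamma(7, 545/32)

alpha=7, beta=545/32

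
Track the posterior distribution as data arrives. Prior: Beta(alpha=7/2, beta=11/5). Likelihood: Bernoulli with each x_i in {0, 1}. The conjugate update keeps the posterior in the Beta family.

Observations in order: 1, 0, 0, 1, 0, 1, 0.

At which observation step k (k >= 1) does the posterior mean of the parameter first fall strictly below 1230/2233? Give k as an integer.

k = 3

obs 1: x=1 → posterior Beta(9/2, 11/5)
obs 2: x=0 → posterior Beta(9/2, 16/5)
obs 3: x=0 → posterior Beta(9/2, 21/5)
obs 4: x=1 → posterior Beta(11/2, 21/5)
obs 5: x=0 → posterior Beta(11/2, 26/5)
obs 6: x=1 → posterior Beta(13/2, 26/5)
obs 7: x=0 → posterior Beta(13/2, 31/5)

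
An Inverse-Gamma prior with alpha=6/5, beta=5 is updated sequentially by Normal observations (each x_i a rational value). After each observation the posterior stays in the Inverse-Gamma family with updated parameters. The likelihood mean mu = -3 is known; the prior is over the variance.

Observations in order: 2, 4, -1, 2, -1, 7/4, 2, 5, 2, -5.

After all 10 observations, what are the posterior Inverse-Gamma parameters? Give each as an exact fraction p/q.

alpha=31/5, beta=4121/32

obs 1: x=2 → posterior Inverse-Gamma(17/10, 35/2)
obs 2: x=4 → posterior Inverse-Gamma(11/5, 42)
obs 3: x=-1 → posterior Inverse-Gamma(27/10, 44)
obs 4: x=2 → posterior Inverse-Gamma(16/5, 113/2)
obs 5: x=-1 → posterior Inverse-Gamma(37/10, 117/2)
obs 6: x=7/4 → posterior Inverse-Gamma(21/5, 2233/32)
obs 7: x=2 → posterior Inverse-Gamma(47/10, 2633/32)
obs 8: x=5 → posterior Inverse-Gamma(26/5, 3657/32)
obs 9: x=2 → posterior Inverse-Gamma(57/10, 4057/32)
obs 10: x=-5 → posterior Inverse-Gamma(31/5, 4121/32)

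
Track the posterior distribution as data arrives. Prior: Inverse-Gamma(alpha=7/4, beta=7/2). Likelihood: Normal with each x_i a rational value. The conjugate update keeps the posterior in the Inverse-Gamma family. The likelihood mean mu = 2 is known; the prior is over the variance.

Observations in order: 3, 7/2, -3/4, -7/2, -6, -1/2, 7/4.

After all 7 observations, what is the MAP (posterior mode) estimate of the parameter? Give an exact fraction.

947/100

obs 1: x=3 → posterior Inverse-Gamma(9/4, 4)
obs 2: x=7/2 → posterior Inverse-Gamma(11/4, 41/8)
obs 3: x=-3/4 → posterior Inverse-Gamma(13/4, 285/32)
obs 4: x=-7/2 → posterior Inverse-Gamma(15/4, 769/32)
obs 5: x=-6 → posterior Inverse-Gamma(17/4, 1793/32)
obs 6: x=-1/2 → posterior Inverse-Gamma(19/4, 1893/32)
obs 7: x=7/4 → posterior Inverse-Gamma(21/4, 947/16)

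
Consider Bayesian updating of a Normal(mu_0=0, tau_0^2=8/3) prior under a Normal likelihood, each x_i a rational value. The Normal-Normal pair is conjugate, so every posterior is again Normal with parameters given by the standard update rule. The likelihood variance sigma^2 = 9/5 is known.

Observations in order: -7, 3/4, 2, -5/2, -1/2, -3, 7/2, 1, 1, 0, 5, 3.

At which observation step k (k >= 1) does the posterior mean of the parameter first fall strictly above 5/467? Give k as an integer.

obs 1: x=-7 → posterior Normal(-280/67, 72/67)
obs 2: x=3/4 → posterior Normal(-250/107, 72/107)
obs 3: x=2 → posterior Normal(-170/147, 24/49)
obs 4: x=-5/2 → posterior Normal(-270/187, 72/187)
obs 5: x=-1/2 → posterior Normal(-290/227, 72/227)
obs 6: x=-3 → posterior Normal(-410/267, 24/89)
obs 7: x=7/2 → posterior Normal(-270/307, 72/307)
obs 8: x=1 → posterior Normal(-230/347, 72/347)
obs 9: x=1 → posterior Normal(-190/387, 8/43)
obs 10: x=0 → posterior Normal(-190/427, 72/427)
obs 11: x=5 → posterior Normal(10/467, 72/467)
obs 12: x=3 → posterior Normal(10/39, 24/169)

k = 11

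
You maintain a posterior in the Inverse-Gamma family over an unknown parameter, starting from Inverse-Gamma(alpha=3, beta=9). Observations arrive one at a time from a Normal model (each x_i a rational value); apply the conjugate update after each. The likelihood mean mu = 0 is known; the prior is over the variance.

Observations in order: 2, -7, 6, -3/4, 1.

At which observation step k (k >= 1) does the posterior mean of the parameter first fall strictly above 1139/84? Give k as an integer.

k = 3

obs 1: x=2 → posterior Inverse-Gamma(7/2, 11)
obs 2: x=-7 → posterior Inverse-Gamma(4, 71/2)
obs 3: x=6 → posterior Inverse-Gamma(9/2, 107/2)
obs 4: x=-3/4 → posterior Inverse-Gamma(5, 1721/32)
obs 5: x=1 → posterior Inverse-Gamma(11/2, 1737/32)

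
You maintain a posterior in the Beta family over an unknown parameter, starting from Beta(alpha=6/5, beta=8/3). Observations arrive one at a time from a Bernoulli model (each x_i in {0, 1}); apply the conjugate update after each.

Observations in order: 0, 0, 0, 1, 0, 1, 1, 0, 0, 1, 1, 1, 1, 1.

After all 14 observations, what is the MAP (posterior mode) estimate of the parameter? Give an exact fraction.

obs 1: x=0 → posterior Beta(6/5, 11/3)
obs 2: x=0 → posterior Beta(6/5, 14/3)
obs 3: x=0 → posterior Beta(6/5, 17/3)
obs 4: x=1 → posterior Beta(11/5, 17/3)
obs 5: x=0 → posterior Beta(11/5, 20/3)
obs 6: x=1 → posterior Beta(16/5, 20/3)
obs 7: x=1 → posterior Beta(21/5, 20/3)
obs 8: x=0 → posterior Beta(21/5, 23/3)
obs 9: x=0 → posterior Beta(21/5, 26/3)
obs 10: x=1 → posterior Beta(26/5, 26/3)
obs 11: x=1 → posterior Beta(31/5, 26/3)
obs 12: x=1 → posterior Beta(36/5, 26/3)
obs 13: x=1 → posterior Beta(41/5, 26/3)
obs 14: x=1 → posterior Beta(46/5, 26/3)

123/238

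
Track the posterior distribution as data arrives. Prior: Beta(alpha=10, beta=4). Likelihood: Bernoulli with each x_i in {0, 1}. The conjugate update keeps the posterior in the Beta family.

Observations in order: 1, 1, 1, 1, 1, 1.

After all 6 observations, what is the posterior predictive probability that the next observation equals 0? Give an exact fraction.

obs 1: x=1 → posterior Beta(11, 4)
obs 2: x=1 → posterior Beta(12, 4)
obs 3: x=1 → posterior Beta(13, 4)
obs 4: x=1 → posterior Beta(14, 4)
obs 5: x=1 → posterior Beta(15, 4)
obs 6: x=1 → posterior Beta(16, 4)

1/5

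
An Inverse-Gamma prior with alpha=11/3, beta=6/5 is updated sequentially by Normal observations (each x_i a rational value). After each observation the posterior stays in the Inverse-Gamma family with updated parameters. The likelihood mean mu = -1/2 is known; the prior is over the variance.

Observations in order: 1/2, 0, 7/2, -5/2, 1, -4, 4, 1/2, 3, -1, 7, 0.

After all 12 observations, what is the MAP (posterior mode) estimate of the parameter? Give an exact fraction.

963/160

obs 1: x=1/2 → posterior Inverse-Gamma(25/6, 17/10)
obs 2: x=0 → posterior Inverse-Gamma(14/3, 73/40)
obs 3: x=7/2 → posterior Inverse-Gamma(31/6, 393/40)
obs 4: x=-5/2 → posterior Inverse-Gamma(17/3, 473/40)
obs 5: x=1 → posterior Inverse-Gamma(37/6, 259/20)
obs 6: x=-4 → posterior Inverse-Gamma(20/3, 763/40)
obs 7: x=4 → posterior Inverse-Gamma(43/6, 146/5)
obs 8: x=1/2 → posterior Inverse-Gamma(23/3, 297/10)
obs 9: x=3 → posterior Inverse-Gamma(49/6, 1433/40)
obs 10: x=-1 → posterior Inverse-Gamma(26/3, 719/20)
obs 11: x=7 → posterior Inverse-Gamma(55/6, 2563/40)
obs 12: x=0 → posterior Inverse-Gamma(29/3, 321/5)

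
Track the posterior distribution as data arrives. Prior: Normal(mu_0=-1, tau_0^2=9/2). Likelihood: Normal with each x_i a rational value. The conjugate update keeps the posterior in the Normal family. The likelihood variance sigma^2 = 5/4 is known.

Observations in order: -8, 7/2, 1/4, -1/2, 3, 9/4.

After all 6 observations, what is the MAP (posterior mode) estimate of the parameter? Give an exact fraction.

4/113

obs 1: x=-8 → posterior Normal(-149/23, 45/46)
obs 2: x=7/2 → posterior Normal(-86/41, 45/82)
obs 3: x=1/4 → posterior Normal(-163/118, 45/118)
obs 4: x=-1/2 → posterior Normal(-181/154, 45/154)
obs 5: x=3 → posterior Normal(-73/190, 9/38)
obs 6: x=9/4 → posterior Normal(4/113, 45/226)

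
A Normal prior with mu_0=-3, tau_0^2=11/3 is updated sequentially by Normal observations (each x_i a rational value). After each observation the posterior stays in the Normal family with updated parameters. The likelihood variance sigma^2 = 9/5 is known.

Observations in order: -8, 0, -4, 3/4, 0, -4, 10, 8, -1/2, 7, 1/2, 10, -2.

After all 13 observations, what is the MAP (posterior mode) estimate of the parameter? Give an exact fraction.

obs 1: x=-8 → posterior Normal(-521/82, 99/82)
obs 2: x=0 → posterior Normal(-521/137, 99/137)
obs 3: x=-4 → posterior Normal(-247/64, 33/64)
obs 4: x=3/4 → posterior Normal(-2799/988, 99/247)
obs 5: x=0 → posterior Normal(-2799/1208, 99/302)
obs 6: x=-4 → posterior Normal(-3679/1428, 33/119)
obs 7: x=10 → posterior Normal(-1479/1648, 99/412)
obs 8: x=8 → posterior Normal(281/1868, 99/467)
obs 9: x=-1/2 → posterior Normal(19/232, 11/58)
obs 10: x=7 → posterior Normal(1711/2308, 99/577)
obs 11: x=1/2 → posterior Normal(1821/2528, 99/632)
obs 12: x=10 → posterior Normal(4021/2748, 33/229)
obs 13: x=-2 → posterior Normal(3581/2968, 99/742)

3581/2968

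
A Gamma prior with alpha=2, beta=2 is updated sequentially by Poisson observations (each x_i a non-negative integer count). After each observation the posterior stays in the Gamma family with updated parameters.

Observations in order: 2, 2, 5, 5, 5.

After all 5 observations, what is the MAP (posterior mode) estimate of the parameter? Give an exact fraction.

obs 1: x=2 → posterior Gamma(4, 3)
obs 2: x=2 → posterior Gamma(6, 4)
obs 3: x=5 → posterior Gamma(11, 5)
obs 4: x=5 → posterior Gamma(16, 6)
obs 5: x=5 → posterior Gamma(21, 7)

20/7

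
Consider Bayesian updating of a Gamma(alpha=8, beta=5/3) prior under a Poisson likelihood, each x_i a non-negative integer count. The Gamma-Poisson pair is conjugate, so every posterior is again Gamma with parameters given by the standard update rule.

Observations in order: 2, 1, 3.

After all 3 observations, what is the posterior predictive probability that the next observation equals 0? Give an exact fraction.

11112006825558016/168377826559400929

obs 1: x=2 → posterior Gamma(10, 8/3)
obs 2: x=1 → posterior Gamma(11, 11/3)
obs 3: x=3 → posterior Gamma(14, 14/3)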